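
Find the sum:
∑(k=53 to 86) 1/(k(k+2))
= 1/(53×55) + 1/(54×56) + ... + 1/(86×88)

Partial fractions: 1/(k(k+2)) = (1/2)[1/k - 1/(k+2)]
Telescoping leaves the first two and last two terms:
= (1/2)[1/53 + 1/54 - 1/87 - 1/88]
= 53057/7303824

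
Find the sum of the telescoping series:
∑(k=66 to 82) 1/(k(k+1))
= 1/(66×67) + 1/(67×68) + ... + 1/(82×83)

Partial fractions: 1/(k(k+1)) = 1/k - 1/(k+1)
The series telescopes:
= (1/66 - 1/67) + (1/67 - 1/68) + ... + (1/82 - 1/83)
= 1/66 - 1/83
= 17/5478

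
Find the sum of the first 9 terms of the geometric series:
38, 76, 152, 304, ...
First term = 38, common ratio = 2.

Sₙ = a(1 - rⁿ) / (1 - r)
S_9 = 38(1 - 2^9) / (1 - 2)
S_9 = 38(1 - 512) / (-1)
S_9 = 19418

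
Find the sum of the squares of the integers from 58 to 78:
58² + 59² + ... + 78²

Use ∑_{k=1}^{n} k² = n(n+1)(2n+1)/6, then subtract the first 57 terms.
∑_{k=1}^{78} k² = 78×79×157/6 = 161239
∑_{k=1}^{57} k² = 57×58×115/6 = 63365
∑_{k=58}^{78} k² = 161239 - 63365 = 97874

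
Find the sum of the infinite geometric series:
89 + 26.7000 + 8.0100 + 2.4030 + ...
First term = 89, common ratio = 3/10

For |r| < 1, S = a / (1 - r)
S = 89 / (1 - (3/10))
S = 89 / (7/10)
S = 890/7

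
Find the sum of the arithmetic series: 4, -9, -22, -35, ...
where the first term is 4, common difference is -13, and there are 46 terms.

Sₙ = n/2 × (first + last)
Last term = a + (n-1)d = 4 + (46-1)×(-13) = -581
S_46 = 46/2 × (4 + (-581))
S_46 = 46/2 × (-577) = -13271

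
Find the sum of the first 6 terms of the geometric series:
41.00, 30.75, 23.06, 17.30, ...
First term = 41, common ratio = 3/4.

Sₙ = a(1 - rⁿ) / (1 - r)
S_6 = 41(1 - (3/4)^6) / (1 - (3/4))
S_6 = 41(1 - (729/4096)) / (1/4)
S_6 = 138047/1024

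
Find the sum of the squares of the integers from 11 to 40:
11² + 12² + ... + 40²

Use ∑_{k=1}^{n} k² = n(n+1)(2n+1)/6, then subtract the first 10 terms.
∑_{k=1}^{40} k² = 40×41×81/6 = 22140
∑_{k=1}^{10} k² = 10×11×21/6 = 385
∑_{k=11}^{40} k² = 22140 - 385 = 21755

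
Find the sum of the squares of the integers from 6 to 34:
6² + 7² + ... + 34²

Use ∑_{k=1}^{n} k² = n(n+1)(2n+1)/6, then subtract the first 5 terms.
∑_{k=1}^{34} k² = 34×35×69/6 = 13685
∑_{k=1}^{5} k² = 5×6×11/6 = 55
∑_{k=6}^{34} k² = 13685 - 55 = 13630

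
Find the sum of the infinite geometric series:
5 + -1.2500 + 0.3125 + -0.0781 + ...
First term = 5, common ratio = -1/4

For |r| < 1, S = a / (1 - r)
S = 5 / (1 - (-1/4))
S = 5 / (5/4)
S = 4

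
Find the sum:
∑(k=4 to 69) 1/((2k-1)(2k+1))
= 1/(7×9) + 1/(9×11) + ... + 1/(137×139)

Partial fractions: 1/((2k-1)(2k+1)) = (1/2)[1/(2k-1) - 1/(2k+1)]
The series telescopes:
= (1/2)[1/7 - 1/139]
= 66/973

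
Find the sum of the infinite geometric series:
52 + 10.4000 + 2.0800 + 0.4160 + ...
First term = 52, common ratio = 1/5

For |r| < 1, S = a / (1 - r)
S = 52 / (1 - (1/5))
S = 52 / (4/5)
S = 65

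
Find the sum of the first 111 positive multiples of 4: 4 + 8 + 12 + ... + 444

Factor out 4: = 4(1 + 2 + ... + 111) = 4 × n(n+1)/2
= 4 × 111×112/2
= 4 × 6216
= 24864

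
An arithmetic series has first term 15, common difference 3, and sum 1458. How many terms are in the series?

Using S = n/2 × [2a + (n-1)d]
1458 = n/2 × [2(15) + (n-1)(3)]
1458 = n/2 × [30 + 3n - 3]
2916 = n × [27 + 3n]
3n² + (27)n - 2916 = 0
Discriminant: Δ = (27)² - 4(3)(-2916) = 729 + 34992 = 35721
√Δ = 189
n = [-(27) + √Δ] / (2·3) = (-27 + 189) / 6 = 162 / 6 = 27
(The negative root is discarded since n must be a positive integer.)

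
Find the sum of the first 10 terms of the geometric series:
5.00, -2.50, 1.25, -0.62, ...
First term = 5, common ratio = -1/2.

Sₙ = a(1 - rⁿ) / (1 - r)
S_10 = 5(1 - (-1/2)^10) / (1 - (-1/2))
S_10 = 5(1 - (1/1024)) / (3/2)
S_10 = 1705/512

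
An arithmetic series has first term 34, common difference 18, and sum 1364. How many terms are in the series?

Using S = n/2 × [2a + (n-1)d]
1364 = n/2 × [2(34) + (n-1)(18)]
1364 = n/2 × [68 + 18n - 18]
2728 = n × [50 + 18n]
18n² + (50)n - 2728 = 0
Discriminant: Δ = (50)² - 4(18)(-2728) = 2500 + 196416 = 198916
√Δ = 446
n = [-(50) + √Δ] / (2·18) = (-50 + 446) / 36 = 396 / 36 = 11
(The negative root is discarded since n must be a positive integer.)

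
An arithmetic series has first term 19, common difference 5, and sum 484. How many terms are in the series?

Using S = n/2 × [2a + (n-1)d]
484 = n/2 × [2(19) + (n-1)(5)]
484 = n/2 × [38 + 5n - 5]
968 = n × [33 + 5n]
5n² + (33)n - 968 = 0
Discriminant: Δ = (33)² - 4(5)(-968) = 1089 + 19360 = 20449
√Δ = 143
n = [-(33) + √Δ] / (2·5) = (-33 + 143) / 10 = 110 / 10 = 11
(The negative root is discarded since n must be a positive integer.)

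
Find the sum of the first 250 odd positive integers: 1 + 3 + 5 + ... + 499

Sum of first n odd numbers = n²
= 250²
= 62500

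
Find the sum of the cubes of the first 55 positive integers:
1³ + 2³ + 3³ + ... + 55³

Formula: ∑k³ = [n(n+1)/2]²
= [55×56/2]²
= 1540²
= 2371600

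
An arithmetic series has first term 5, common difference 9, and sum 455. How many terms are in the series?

Using S = n/2 × [2a + (n-1)d]
455 = n/2 × [2(5) + (n-1)(9)]
455 = n/2 × [10 + 9n - 9]
910 = n × [1 + 9n]
9n² + (1)n - 910 = 0
Discriminant: Δ = (1)² - 4(9)(-910) = 1 + 32760 = 32761
√Δ = 181
n = [-(1) + √Δ] / (2·9) = (-1 + 181) / 18 = 180 / 18 = 10
(The negative root is discarded since n must be a positive integer.)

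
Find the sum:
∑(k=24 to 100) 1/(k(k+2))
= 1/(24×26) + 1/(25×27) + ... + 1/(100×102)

Partial fractions: 1/(k(k+2)) = (1/2)[1/k - 1/(k+2)]
Telescoping leaves the first two and last two terms:
= (1/2)[1/24 + 1/25 - 1/101 - 1/102]
= 63833/2060400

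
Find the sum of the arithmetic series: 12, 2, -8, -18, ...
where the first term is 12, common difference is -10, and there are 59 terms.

Sₙ = n/2 × (first + last)
Last term = a + (n-1)d = 12 + (59-1)×(-10) = -568
S_59 = 59/2 × (12 + (-568))
S_59 = 59/2 × (-556) = -16402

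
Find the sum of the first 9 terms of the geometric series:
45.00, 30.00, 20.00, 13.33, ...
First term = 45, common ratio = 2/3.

Sₙ = a(1 - rⁿ) / (1 - r)
S_9 = 45(1 - (2/3)^9) / (1 - (2/3))
S_9 = 45(1 - (512/19683)) / (1/3)
S_9 = 95855/729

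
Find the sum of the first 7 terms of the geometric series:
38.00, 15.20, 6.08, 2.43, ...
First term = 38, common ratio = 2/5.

Sₙ = a(1 - rⁿ) / (1 - r)
S_7 = 38(1 - (2/5)^7) / (1 - (2/5))
S_7 = 38(1 - (128/78125)) / (3/5)
S_7 = 987962/15625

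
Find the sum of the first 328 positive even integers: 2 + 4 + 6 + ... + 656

Sum of first n even numbers = n(n+1)
= 328×329
= 107912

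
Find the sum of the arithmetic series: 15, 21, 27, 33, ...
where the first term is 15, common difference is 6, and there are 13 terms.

Sₙ = n/2 × (first + last)
Last term = a + (n-1)d = 15 + (13-1)×6 = 87
S_13 = 13/2 × (15 + 87)
S_13 = 13/2 × 102 = 663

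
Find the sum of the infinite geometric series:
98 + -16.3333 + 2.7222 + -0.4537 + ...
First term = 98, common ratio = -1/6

For |r| < 1, S = a / (1 - r)
S = 98 / (1 - (-1/6))
S = 98 / (7/6)
S = 84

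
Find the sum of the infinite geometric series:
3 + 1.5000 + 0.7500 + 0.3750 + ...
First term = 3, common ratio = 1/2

For |r| < 1, S = a / (1 - r)
S = 3 / (1 - (1/2))
S = 3 / (1/2)
S = 6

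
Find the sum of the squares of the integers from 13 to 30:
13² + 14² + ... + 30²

Use ∑_{k=1}^{n} k² = n(n+1)(2n+1)/6, then subtract the first 12 terms.
∑_{k=1}^{30} k² = 30×31×61/6 = 9455
∑_{k=1}^{12} k² = 12×13×25/6 = 650
∑_{k=13}^{30} k² = 9455 - 650 = 8805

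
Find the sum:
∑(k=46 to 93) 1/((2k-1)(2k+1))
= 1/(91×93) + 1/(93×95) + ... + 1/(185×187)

Partial fractions: 1/((2k-1)(2k+1)) = (1/2)[1/(2k-1) - 1/(2k+1)]
The series telescopes:
= (1/2)[1/91 - 1/187]
= 48/17017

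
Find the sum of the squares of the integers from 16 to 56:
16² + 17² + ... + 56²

Use ∑_{k=1}^{n} k² = n(n+1)(2n+1)/6, then subtract the first 15 terms.
∑_{k=1}^{56} k² = 56×57×113/6 = 60116
∑_{k=1}^{15} k² = 15×16×31/6 = 1240
∑_{k=16}^{56} k² = 60116 - 1240 = 58876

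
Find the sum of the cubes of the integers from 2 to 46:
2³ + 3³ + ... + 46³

Use ∑_{k=1}^{n} k³ = [n(n+1)/2]², then subtract the first 1 terms.
∑_{k=1}^{46} k³ = [46×47/2]² = 1081² = 1168561
∑_{k=1}^{1} k³ = [1×2/2]² = 1² = 1
∑_{k=2}^{46} k³ = 1168561 - 1 = 1168560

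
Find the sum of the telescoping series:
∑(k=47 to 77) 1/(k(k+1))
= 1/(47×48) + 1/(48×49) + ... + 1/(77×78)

Partial fractions: 1/(k(k+1)) = 1/k - 1/(k+1)
The series telescopes:
= (1/47 - 1/48) + (1/48 - 1/49) + ... + (1/77 - 1/78)
= 1/47 - 1/78
= 31/3666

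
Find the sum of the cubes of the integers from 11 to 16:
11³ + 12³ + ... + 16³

Use ∑_{k=1}^{n} k³ = [n(n+1)/2]², then subtract the first 10 terms.
∑_{k=1}^{16} k³ = [16×17/2]² = 136² = 18496
∑_{k=1}^{10} k³ = [10×11/2]² = 55² = 3025
∑_{k=11}^{16} k³ = 18496 - 3025 = 15471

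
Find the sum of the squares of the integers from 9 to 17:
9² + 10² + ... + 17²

Use ∑_{k=1}^{n} k² = n(n+1)(2n+1)/6, then subtract the first 8 terms.
∑_{k=1}^{17} k² = 17×18×35/6 = 1785
∑_{k=1}^{8} k² = 8×9×17/6 = 204
∑_{k=9}^{17} k² = 1785 - 204 = 1581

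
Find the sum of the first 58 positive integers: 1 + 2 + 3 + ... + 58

Formula: ∑k = n(n+1)/2
= 58×59/2
= 3422/2
= 1711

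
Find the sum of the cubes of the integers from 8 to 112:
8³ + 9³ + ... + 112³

Use ∑_{k=1}^{n} k³ = [n(n+1)/2]², then subtract the first 7 terms.
∑_{k=1}^{112} k³ = [112×113/2]² = 6328² = 40043584
∑_{k=1}^{7} k³ = [7×8/2]² = 28² = 784
∑_{k=8}^{112} k³ = 40043584 - 784 = 40042800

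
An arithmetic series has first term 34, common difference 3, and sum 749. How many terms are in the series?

Using S = n/2 × [2a + (n-1)d]
749 = n/2 × [2(34) + (n-1)(3)]
749 = n/2 × [68 + 3n - 3]
1498 = n × [65 + 3n]
3n² + (65)n - 1498 = 0
Discriminant: Δ = (65)² - 4(3)(-1498) = 4225 + 17976 = 22201
√Δ = 149
n = [-(65) + √Δ] / (2·3) = (-65 + 149) / 6 = 84 / 6 = 14
(The negative root is discarded since n must be a positive integer.)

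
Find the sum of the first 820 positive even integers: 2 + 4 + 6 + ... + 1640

Sum of first n even numbers = n(n+1)
= 820×821
= 673220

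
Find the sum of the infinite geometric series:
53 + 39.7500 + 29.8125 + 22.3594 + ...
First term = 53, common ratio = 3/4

For |r| < 1, S = a / (1 - r)
S = 53 / (1 - (3/4))
S = 53 / (1/4)
S = 212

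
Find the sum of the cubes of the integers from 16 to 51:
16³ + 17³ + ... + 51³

Use ∑_{k=1}^{n} k³ = [n(n+1)/2]², then subtract the first 15 terms.
∑_{k=1}^{51} k³ = [51×52/2]² = 1326² = 1758276
∑_{k=1}^{15} k³ = [15×16/2]² = 120² = 14400
∑_{k=16}^{51} k³ = 1758276 - 14400 = 1743876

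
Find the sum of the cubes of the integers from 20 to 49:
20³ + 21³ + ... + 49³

Use ∑_{k=1}^{n} k³ = [n(n+1)/2]², then subtract the first 19 terms.
∑_{k=1}^{49} k³ = [49×50/2]² = 1225² = 1500625
∑_{k=1}^{19} k³ = [19×20/2]² = 190² = 36100
∑_{k=20}^{49} k³ = 1500625 - 36100 = 1464525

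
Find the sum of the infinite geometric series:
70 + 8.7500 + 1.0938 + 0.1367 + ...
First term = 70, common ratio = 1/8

For |r| < 1, S = a / (1 - r)
S = 70 / (1 - (1/8))
S = 70 / (7/8)
S = 80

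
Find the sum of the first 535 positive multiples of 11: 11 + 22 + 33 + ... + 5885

Factor out 11: = 11(1 + 2 + ... + 535) = 11 × n(n+1)/2
= 11 × 535×536/2
= 11 × 143380
= 1577180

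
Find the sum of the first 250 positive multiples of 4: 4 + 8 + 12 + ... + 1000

Factor out 4: = 4(1 + 2 + ... + 250) = 4 × n(n+1)/2
= 4 × 250×251/2
= 4 × 31375
= 125500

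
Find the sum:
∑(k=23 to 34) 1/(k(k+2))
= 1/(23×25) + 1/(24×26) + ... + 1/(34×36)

Partial fractions: 1/(k(k+2)) = (1/2)[1/k - 1/(k+2)]
Telescoping leaves the first two and last two terms:
= (1/2)[1/23 + 1/24 - 1/35 - 1/36]
= 1669/115920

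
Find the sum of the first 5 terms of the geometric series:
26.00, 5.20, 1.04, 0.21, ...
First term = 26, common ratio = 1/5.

Sₙ = a(1 - rⁿ) / (1 - r)
S_5 = 26(1 - (1/5)^5) / (1 - (1/5))
S_5 = 26(1 - (1/3125)) / (4/5)
S_5 = 20306/625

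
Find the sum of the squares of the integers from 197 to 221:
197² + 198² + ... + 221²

Use ∑_{k=1}^{n} k² = n(n+1)(2n+1)/6, then subtract the first 196 terms.
∑_{k=1}^{221} k² = 221×222×443/6 = 3622411
∑_{k=1}^{196} k² = 196×197×393/6 = 2529086
∑_{k=197}^{221} k² = 3622411 - 2529086 = 1093325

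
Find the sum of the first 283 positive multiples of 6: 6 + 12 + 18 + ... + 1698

Factor out 6: = 6(1 + 2 + ... + 283) = 6 × n(n+1)/2
= 6 × 283×284/2
= 6 × 40186
= 241116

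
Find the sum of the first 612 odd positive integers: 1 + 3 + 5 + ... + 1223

Sum of first n odd numbers = n²
= 612²
= 374544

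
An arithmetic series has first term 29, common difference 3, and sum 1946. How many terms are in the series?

Using S = n/2 × [2a + (n-1)d]
1946 = n/2 × [2(29) + (n-1)(3)]
1946 = n/2 × [58 + 3n - 3]
3892 = n × [55 + 3n]
3n² + (55)n - 3892 = 0
Discriminant: Δ = (55)² - 4(3)(-3892) = 3025 + 46704 = 49729
√Δ = 223
n = [-(55) + √Δ] / (2·3) = (-55 + 223) / 6 = 168 / 6 = 28
(The negative root is discarded since n must be a positive integer.)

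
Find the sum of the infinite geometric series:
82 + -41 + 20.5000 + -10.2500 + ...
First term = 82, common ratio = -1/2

For |r| < 1, S = a / (1 - r)
S = 82 / (1 - (-1/2))
S = 82 / (3/2)
S = 164/3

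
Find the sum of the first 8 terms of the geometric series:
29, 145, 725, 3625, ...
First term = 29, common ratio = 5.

Sₙ = a(1 - rⁿ) / (1 - r)
S_8 = 29(1 - 5^8) / (1 - 5)
S_8 = 29(1 - 390625) / (-4)
S_8 = 2832024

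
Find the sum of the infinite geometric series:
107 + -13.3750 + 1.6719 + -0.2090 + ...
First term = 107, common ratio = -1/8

For |r| < 1, S = a / (1 - r)
S = 107 / (1 - (-1/8))
S = 107 / (9/8)
S = 856/9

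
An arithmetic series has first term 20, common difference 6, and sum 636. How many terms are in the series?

Using S = n/2 × [2a + (n-1)d]
636 = n/2 × [2(20) + (n-1)(6)]
636 = n/2 × [40 + 6n - 6]
1272 = n × [34 + 6n]
6n² + (34)n - 1272 = 0
Discriminant: Δ = (34)² - 4(6)(-1272) = 1156 + 30528 = 31684
√Δ = 178
n = [-(34) + √Δ] / (2·6) = (-34 + 178) / 12 = 144 / 12 = 12
(The negative root is discarded since n must be a positive integer.)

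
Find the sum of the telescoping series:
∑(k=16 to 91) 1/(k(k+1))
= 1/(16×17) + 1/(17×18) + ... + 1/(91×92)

Partial fractions: 1/(k(k+1)) = 1/k - 1/(k+1)
The series telescopes:
= (1/16 - 1/17) + (1/17 - 1/18) + ... + (1/91 - 1/92)
= 1/16 - 1/92
= 19/368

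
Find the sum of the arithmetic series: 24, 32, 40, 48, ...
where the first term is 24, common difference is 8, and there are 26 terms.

Sₙ = n/2 × (first + last)
Last term = a + (n-1)d = 24 + (26-1)×8 = 224
S_26 = 26/2 × (24 + 224)
S_26 = 26/2 × 248 = 3224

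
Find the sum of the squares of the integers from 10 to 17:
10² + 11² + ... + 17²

Use ∑_{k=1}^{n} k² = n(n+1)(2n+1)/6, then subtract the first 9 terms.
∑_{k=1}^{17} k² = 17×18×35/6 = 1785
∑_{k=1}^{9} k² = 9×10×19/6 = 285
∑_{k=10}^{17} k² = 1785 - 285 = 1500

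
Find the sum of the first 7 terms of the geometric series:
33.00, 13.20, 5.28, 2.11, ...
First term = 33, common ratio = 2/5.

Sₙ = a(1 - rⁿ) / (1 - r)
S_7 = 33(1 - (2/5)^7) / (1 - (2/5))
S_7 = 33(1 - (128/78125)) / (3/5)
S_7 = 857967/15625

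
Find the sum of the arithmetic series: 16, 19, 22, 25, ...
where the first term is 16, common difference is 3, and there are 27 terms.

Sₙ = n/2 × (first + last)
Last term = a + (n-1)d = 16 + (27-1)×3 = 94
S_27 = 27/2 × (16 + 94)
S_27 = 27/2 × 110 = 1485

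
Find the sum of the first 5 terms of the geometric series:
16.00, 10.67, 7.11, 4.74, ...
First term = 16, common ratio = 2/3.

Sₙ = a(1 - rⁿ) / (1 - r)
S_5 = 16(1 - (2/3)^5) / (1 - (2/3))
S_5 = 16(1 - (32/243)) / (1/3)
S_5 = 3376/81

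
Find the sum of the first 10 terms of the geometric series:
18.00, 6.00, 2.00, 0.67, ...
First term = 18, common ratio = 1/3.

Sₙ = a(1 - rⁿ) / (1 - r)
S_10 = 18(1 - (1/3)^10) / (1 - (1/3))
S_10 = 18(1 - (1/59049)) / (2/3)
S_10 = 59048/2187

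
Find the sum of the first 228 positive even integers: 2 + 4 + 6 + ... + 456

Sum of first n even numbers = n(n+1)
= 228×229
= 52212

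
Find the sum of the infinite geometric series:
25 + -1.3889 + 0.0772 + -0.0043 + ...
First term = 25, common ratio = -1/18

For |r| < 1, S = a / (1 - r)
S = 25 / (1 - (-1/18))
S = 25 / (19/18)
S = 450/19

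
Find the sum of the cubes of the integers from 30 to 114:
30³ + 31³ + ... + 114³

Use ∑_{k=1}^{n} k³ = [n(n+1)/2]², then subtract the first 29 terms.
∑_{k=1}^{114} k³ = [114×115/2]² = 6555² = 42968025
∑_{k=1}^{29} k³ = [29×30/2]² = 435² = 189225
∑_{k=30}^{114} k³ = 42968025 - 189225 = 42778800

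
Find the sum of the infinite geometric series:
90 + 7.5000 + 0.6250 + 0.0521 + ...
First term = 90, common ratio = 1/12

For |r| < 1, S = a / (1 - r)
S = 90 / (1 - (1/12))
S = 90 / (11/12)
S = 1080/11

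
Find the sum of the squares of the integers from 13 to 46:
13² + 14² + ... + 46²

Use ∑_{k=1}^{n} k² = n(n+1)(2n+1)/6, then subtract the first 12 terms.
∑_{k=1}^{46} k² = 46×47×93/6 = 33511
∑_{k=1}^{12} k² = 12×13×25/6 = 650
∑_{k=13}^{46} k² = 33511 - 650 = 32861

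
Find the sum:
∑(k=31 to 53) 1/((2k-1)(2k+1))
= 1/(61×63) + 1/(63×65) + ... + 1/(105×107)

Partial fractions: 1/((2k-1)(2k+1)) = (1/2)[1/(2k-1) - 1/(2k+1)]
The series telescopes:
= (1/2)[1/61 - 1/107]
= 23/6527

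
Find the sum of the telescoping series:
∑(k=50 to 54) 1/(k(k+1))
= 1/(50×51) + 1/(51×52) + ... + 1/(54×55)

Partial fractions: 1/(k(k+1)) = 1/k - 1/(k+1)
The series telescopes:
= (1/50 - 1/51) + (1/51 - 1/52) + ... + (1/54 - 1/55)
= 1/50 - 1/55
= 1/550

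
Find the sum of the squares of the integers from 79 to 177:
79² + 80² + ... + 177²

Use ∑_{k=1}^{n} k² = n(n+1)(2n+1)/6, then subtract the first 78 terms.
∑_{k=1}^{177} k² = 177×178×355/6 = 1864105
∑_{k=1}^{78} k² = 78×79×157/6 = 161239
∑_{k=79}^{177} k² = 1864105 - 161239 = 1702866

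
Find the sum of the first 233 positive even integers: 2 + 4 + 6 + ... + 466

Sum of first n even numbers = n(n+1)
= 233×234
= 54522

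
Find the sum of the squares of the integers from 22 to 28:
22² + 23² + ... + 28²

Use ∑_{k=1}^{n} k² = n(n+1)(2n+1)/6, then subtract the first 21 terms.
∑_{k=1}^{28} k² = 28×29×57/6 = 7714
∑_{k=1}^{21} k² = 21×22×43/6 = 3311
∑_{k=22}^{28} k² = 7714 - 3311 = 4403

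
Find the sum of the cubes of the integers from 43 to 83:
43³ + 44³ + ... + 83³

Use ∑_{k=1}^{n} k³ = [n(n+1)/2]², then subtract the first 42 terms.
∑_{k=1}^{83} k³ = [83×84/2]² = 3486² = 12152196
∑_{k=1}^{42} k³ = [42×43/2]² = 903² = 815409
∑_{k=43}^{83} k³ = 12152196 - 815409 = 11336787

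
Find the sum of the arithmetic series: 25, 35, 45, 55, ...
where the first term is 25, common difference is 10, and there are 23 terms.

Sₙ = n/2 × (first + last)
Last term = a + (n-1)d = 25 + (23-1)×10 = 245
S_23 = 23/2 × (25 + 245)
S_23 = 23/2 × 270 = 3105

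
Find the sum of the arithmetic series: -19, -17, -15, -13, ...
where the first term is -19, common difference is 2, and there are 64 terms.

Sₙ = n/2 × (first + last)
Last term = a + (n-1)d = -19 + (64-1)×2 = 107
S_64 = 64/2 × (-19 + 107)
S_64 = 64/2 × 88 = 2816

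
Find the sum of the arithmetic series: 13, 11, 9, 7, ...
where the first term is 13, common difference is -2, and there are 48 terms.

Sₙ = n/2 × (first + last)
Last term = a + (n-1)d = 13 + (48-1)×(-2) = -81
S_48 = 48/2 × (13 + (-81))
S_48 = 48/2 × (-68) = -1632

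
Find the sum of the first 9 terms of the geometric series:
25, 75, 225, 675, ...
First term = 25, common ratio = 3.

Sₙ = a(1 - rⁿ) / (1 - r)
S_9 = 25(1 - 3^9) / (1 - 3)
S_9 = 25(1 - 19683) / (-2)
S_9 = 246025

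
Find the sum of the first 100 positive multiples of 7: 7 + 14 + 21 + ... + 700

Factor out 7: = 7(1 + 2 + ... + 100) = 7 × n(n+1)/2
= 7 × 100×101/2
= 7 × 5050
= 35350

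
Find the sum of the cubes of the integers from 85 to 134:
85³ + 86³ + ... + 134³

Use ∑_{k=1}^{n} k³ = [n(n+1)/2]², then subtract the first 84 terms.
∑_{k=1}^{134} k³ = [134×135/2]² = 9045² = 81812025
∑_{k=1}^{84} k³ = [84×85/2]² = 3570² = 12744900
∑_{k=85}^{134} k³ = 81812025 - 12744900 = 69067125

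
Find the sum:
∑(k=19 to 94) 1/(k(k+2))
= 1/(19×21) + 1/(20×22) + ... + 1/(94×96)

Partial fractions: 1/(k(k+2)) = (1/2)[1/k - 1/(k+2)]
Telescoping leaves the first two and last two terms:
= (1/2)[1/19 + 1/20 - 1/95 - 1/96]
= 149/3648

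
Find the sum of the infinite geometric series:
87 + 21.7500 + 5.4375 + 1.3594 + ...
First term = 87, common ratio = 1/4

For |r| < 1, S = a / (1 - r)
S = 87 / (1 - (1/4))
S = 87 / (3/4)
S = 116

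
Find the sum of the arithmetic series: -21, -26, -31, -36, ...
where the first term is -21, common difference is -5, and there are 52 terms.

Sₙ = n/2 × (first + last)
Last term = a + (n-1)d = -21 + (52-1)×(-5) = -276
S_52 = 52/2 × (-21 + (-276))
S_52 = 52/2 × (-297) = -7722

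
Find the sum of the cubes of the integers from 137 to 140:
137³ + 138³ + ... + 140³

Use ∑_{k=1}^{n} k³ = [n(n+1)/2]², then subtract the first 136 terms.
∑_{k=1}^{140} k³ = [140×141/2]² = 9870² = 97416900
∑_{k=1}^{136} k³ = [136×137/2]² = 9316² = 86787856
∑_{k=137}^{140} k³ = 97416900 - 86787856 = 10629044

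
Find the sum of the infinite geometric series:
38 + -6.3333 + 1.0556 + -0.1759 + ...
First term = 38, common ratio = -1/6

For |r| < 1, S = a / (1 - r)
S = 38 / (1 - (-1/6))
S = 38 / (7/6)
S = 228/7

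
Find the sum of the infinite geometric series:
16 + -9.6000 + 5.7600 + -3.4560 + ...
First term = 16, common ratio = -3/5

For |r| < 1, S = a / (1 - r)
S = 16 / (1 - (-3/5))
S = 16 / (8/5)
S = 10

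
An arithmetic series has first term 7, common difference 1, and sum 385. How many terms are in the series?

Using S = n/2 × [2a + (n-1)d]
385 = n/2 × [2(7) + (n-1)(1)]
385 = n/2 × [14 + 1n - 1]
770 = n × [13 + 1n]
1n² + (13)n - 770 = 0
Discriminant: Δ = (13)² - 4(1)(-770) = 169 + 3080 = 3249
√Δ = 57
n = [-(13) + √Δ] / (2·1) = (-13 + 57) / 2 = 44 / 2 = 22
(The negative root is discarded since n must be a positive integer.)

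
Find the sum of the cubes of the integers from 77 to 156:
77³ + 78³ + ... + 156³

Use ∑_{k=1}^{n} k³ = [n(n+1)/2]², then subtract the first 76 terms.
∑_{k=1}^{156} k³ = [156×157/2]² = 12246² = 149964516
∑_{k=1}^{76} k³ = [76×77/2]² = 2926² = 8561476
∑_{k=77}^{156} k³ = 149964516 - 8561476 = 141403040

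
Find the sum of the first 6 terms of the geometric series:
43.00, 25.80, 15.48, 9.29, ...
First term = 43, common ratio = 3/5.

Sₙ = a(1 - rⁿ) / (1 - r)
S_6 = 43(1 - (3/5)^6) / (1 - (3/5))
S_6 = 43(1 - (729/15625)) / (2/5)
S_6 = 320264/3125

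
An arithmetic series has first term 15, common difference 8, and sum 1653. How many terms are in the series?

Using S = n/2 × [2a + (n-1)d]
1653 = n/2 × [2(15) + (n-1)(8)]
1653 = n/2 × [30 + 8n - 8]
3306 = n × [22 + 8n]
8n² + (22)n - 3306 = 0
Discriminant: Δ = (22)² - 4(8)(-3306) = 484 + 105792 = 106276
√Δ = 326
n = [-(22) + √Δ] / (2·8) = (-22 + 326) / 16 = 304 / 16 = 19
(The negative root is discarded since n must be a positive integer.)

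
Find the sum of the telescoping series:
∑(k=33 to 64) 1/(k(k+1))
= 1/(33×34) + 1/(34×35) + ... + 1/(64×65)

Partial fractions: 1/(k(k+1)) = 1/k - 1/(k+1)
The series telescopes:
= (1/33 - 1/34) + (1/34 - 1/35) + ... + (1/64 - 1/65)
= 1/33 - 1/65
= 32/2145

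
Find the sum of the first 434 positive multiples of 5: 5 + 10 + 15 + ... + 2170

Factor out 5: = 5(1 + 2 + ... + 434) = 5 × n(n+1)/2
= 5 × 434×435/2
= 5 × 94395
= 471975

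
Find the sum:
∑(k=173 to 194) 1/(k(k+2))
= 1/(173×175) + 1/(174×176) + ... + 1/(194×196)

Partial fractions: 1/(k(k+2)) = (1/2)[1/k - 1/(k+2)]
Telescoping leaves the first two and last two terms:
= (1/2)[1/173 + 1/174 - 1/195 - 1/196]
= 248743/383499480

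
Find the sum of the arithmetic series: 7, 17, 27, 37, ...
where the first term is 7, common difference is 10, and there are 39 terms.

Sₙ = n/2 × (first + last)
Last term = a + (n-1)d = 7 + (39-1)×10 = 387
S_39 = 39/2 × (7 + 387)
S_39 = 39/2 × 394 = 7683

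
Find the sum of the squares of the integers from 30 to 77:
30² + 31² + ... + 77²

Use ∑_{k=1}^{n} k² = n(n+1)(2n+1)/6, then subtract the first 29 terms.
∑_{k=1}^{77} k² = 77×78×155/6 = 155155
∑_{k=1}^{29} k² = 29×30×59/6 = 8555
∑_{k=30}^{77} k² = 155155 - 8555 = 146600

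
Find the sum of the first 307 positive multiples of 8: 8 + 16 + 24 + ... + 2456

Factor out 8: = 8(1 + 2 + ... + 307) = 8 × n(n+1)/2
= 8 × 307×308/2
= 8 × 47278
= 378224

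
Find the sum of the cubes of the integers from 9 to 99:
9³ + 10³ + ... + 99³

Use ∑_{k=1}^{n} k³ = [n(n+1)/2]², then subtract the first 8 terms.
∑_{k=1}^{99} k³ = [99×100/2]² = 4950² = 24502500
∑_{k=1}^{8} k³ = [8×9/2]² = 36² = 1296
∑_{k=9}^{99} k³ = 24502500 - 1296 = 24501204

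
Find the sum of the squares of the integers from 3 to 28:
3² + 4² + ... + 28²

Use ∑_{k=1}^{n} k² = n(n+1)(2n+1)/6, then subtract the first 2 terms.
∑_{k=1}^{28} k² = 28×29×57/6 = 7714
∑_{k=1}^{2} k² = 2×3×5/6 = 5
∑_{k=3}^{28} k² = 7714 - 5 = 7709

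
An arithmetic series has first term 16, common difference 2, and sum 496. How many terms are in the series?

Using S = n/2 × [2a + (n-1)d]
496 = n/2 × [2(16) + (n-1)(2)]
496 = n/2 × [32 + 2n - 2]
992 = n × [30 + 2n]
2n² + (30)n - 992 = 0
Discriminant: Δ = (30)² - 4(2)(-992) = 900 + 7936 = 8836
√Δ = 94
n = [-(30) + √Δ] / (2·2) = (-30 + 94) / 4 = 64 / 4 = 16
(The negative root is discarded since n must be a positive integer.)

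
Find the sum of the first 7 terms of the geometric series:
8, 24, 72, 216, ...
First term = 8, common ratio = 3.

Sₙ = a(1 - rⁿ) / (1 - r)
S_7 = 8(1 - 3^7) / (1 - 3)
S_7 = 8(1 - 2187) / (-2)
S_7 = 8744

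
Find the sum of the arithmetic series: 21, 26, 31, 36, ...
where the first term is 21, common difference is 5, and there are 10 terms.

Sₙ = n/2 × (first + last)
Last term = a + (n-1)d = 21 + (10-1)×5 = 66
S_10 = 10/2 × (21 + 66)
S_10 = 10/2 × 87 = 435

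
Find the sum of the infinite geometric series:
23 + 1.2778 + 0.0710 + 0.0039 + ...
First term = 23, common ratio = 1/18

For |r| < 1, S = a / (1 - r)
S = 23 / (1 - (1/18))
S = 23 / (17/18)
S = 414/17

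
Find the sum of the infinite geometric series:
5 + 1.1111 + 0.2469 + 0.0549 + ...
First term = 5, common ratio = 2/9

For |r| < 1, S = a / (1 - r)
S = 5 / (1 - (2/9))
S = 5 / (7/9)
S = 45/7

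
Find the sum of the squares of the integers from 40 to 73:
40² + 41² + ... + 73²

Use ∑_{k=1}^{n} k² = n(n+1)(2n+1)/6, then subtract the first 39 terms.
∑_{k=1}^{73} k² = 73×74×147/6 = 132349
∑_{k=1}^{39} k² = 39×40×79/6 = 20540
∑_{k=40}^{73} k² = 132349 - 20540 = 111809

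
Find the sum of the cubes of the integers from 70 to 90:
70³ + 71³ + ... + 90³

Use ∑_{k=1}^{n} k³ = [n(n+1)/2]², then subtract the first 69 terms.
∑_{k=1}^{90} k³ = [90×91/2]² = 4095² = 16769025
∑_{k=1}^{69} k³ = [69×70/2]² = 2415² = 5832225
∑_{k=70}^{90} k³ = 16769025 - 5832225 = 10936800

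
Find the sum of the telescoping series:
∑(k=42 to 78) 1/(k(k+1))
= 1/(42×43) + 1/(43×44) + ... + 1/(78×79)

Partial fractions: 1/(k(k+1)) = 1/k - 1/(k+1)
The series telescopes:
= (1/42 - 1/43) + (1/43 - 1/44) + ... + (1/78 - 1/79)
= 1/42 - 1/79
= 37/3318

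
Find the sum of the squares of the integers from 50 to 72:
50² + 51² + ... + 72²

Use ∑_{k=1}^{n} k² = n(n+1)(2n+1)/6, then subtract the first 49 terms.
∑_{k=1}^{72} k² = 72×73×145/6 = 127020
∑_{k=1}^{49} k² = 49×50×99/6 = 40425
∑_{k=50}^{72} k² = 127020 - 40425 = 86595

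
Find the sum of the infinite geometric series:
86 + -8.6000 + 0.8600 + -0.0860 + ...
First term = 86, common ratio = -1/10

For |r| < 1, S = a / (1 - r)
S = 86 / (1 - (-1/10))
S = 86 / (11/10)
S = 860/11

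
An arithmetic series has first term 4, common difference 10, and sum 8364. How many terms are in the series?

Using S = n/2 × [2a + (n-1)d]
8364 = n/2 × [2(4) + (n-1)(10)]
8364 = n/2 × [8 + 10n - 10]
16728 = n × [-2 + 10n]
10n² + (-2)n - 16728 = 0
Discriminant: Δ = (-2)² - 4(10)(-16728) = 4 + 669120 = 669124
√Δ = 818
n = [-(-2) + √Δ] / (2·10) = (2 + 818) / 20 = 820 / 20 = 41
(The negative root is discarded since n must be a positive integer.)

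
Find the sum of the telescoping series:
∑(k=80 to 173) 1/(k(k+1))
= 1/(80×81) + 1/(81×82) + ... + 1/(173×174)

Partial fractions: 1/(k(k+1)) = 1/k - 1/(k+1)
The series telescopes:
= (1/80 - 1/81) + (1/81 - 1/82) + ... + (1/173 - 1/174)
= 1/80 - 1/174
= 47/6960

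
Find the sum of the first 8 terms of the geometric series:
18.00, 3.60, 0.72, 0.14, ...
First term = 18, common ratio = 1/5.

Sₙ = a(1 - rⁿ) / (1 - r)
S_8 = 18(1 - (1/5)^8) / (1 - (1/5))
S_8 = 18(1 - (1/390625)) / (4/5)
S_8 = 1757808/78125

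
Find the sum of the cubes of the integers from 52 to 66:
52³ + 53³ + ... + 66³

Use ∑_{k=1}^{n} k³ = [n(n+1)/2]², then subtract the first 51 terms.
∑_{k=1}^{66} k³ = [66×67/2]² = 2211² = 4888521
∑_{k=1}^{51} k³ = [51×52/2]² = 1326² = 1758276
∑_{k=52}^{66} k³ = 4888521 - 1758276 = 3130245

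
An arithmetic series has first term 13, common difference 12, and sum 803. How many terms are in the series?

Using S = n/2 × [2a + (n-1)d]
803 = n/2 × [2(13) + (n-1)(12)]
803 = n/2 × [26 + 12n - 12]
1606 = n × [14 + 12n]
12n² + (14)n - 1606 = 0
Discriminant: Δ = (14)² - 4(12)(-1606) = 196 + 77088 = 77284
√Δ = 278
n = [-(14) + √Δ] / (2·12) = (-14 + 278) / 24 = 264 / 24 = 11
(The negative root is discarded since n must be a positive integer.)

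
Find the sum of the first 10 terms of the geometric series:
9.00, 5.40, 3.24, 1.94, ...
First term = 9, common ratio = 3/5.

Sₙ = a(1 - rⁿ) / (1 - r)
S_10 = 9(1 - (3/5)^10) / (1 - (3/5))
S_10 = 9(1 - (59049/9765625)) / (2/5)
S_10 = 43679592/1953125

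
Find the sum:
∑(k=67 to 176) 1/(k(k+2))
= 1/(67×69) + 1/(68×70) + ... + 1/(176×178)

Partial fractions: 1/(k(k+2)) = (1/2)[1/k - 1/(k+2)]
Telescoping leaves the first two and last two terms:
= (1/2)[1/67 + 1/68 - 1/177 - 1/178]
= 1317965/143541336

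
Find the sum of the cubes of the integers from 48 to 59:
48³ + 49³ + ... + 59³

Use ∑_{k=1}^{n} k³ = [n(n+1)/2]², then subtract the first 47 terms.
∑_{k=1}^{59} k³ = [59×60/2]² = 1770² = 3132900
∑_{k=1}^{47} k³ = [47×48/2]² = 1128² = 1272384
∑_{k=48}^{59} k³ = 3132900 - 1272384 = 1860516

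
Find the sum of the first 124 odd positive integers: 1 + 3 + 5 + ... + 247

Sum of first n odd numbers = n²
= 124²
= 15376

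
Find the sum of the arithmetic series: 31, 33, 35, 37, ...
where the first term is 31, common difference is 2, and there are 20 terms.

Sₙ = n/2 × (first + last)
Last term = a + (n-1)d = 31 + (20-1)×2 = 69
S_20 = 20/2 × (31 + 69)
S_20 = 20/2 × 100 = 1000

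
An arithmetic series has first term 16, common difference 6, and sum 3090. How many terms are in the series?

Using S = n/2 × [2a + (n-1)d]
3090 = n/2 × [2(16) + (n-1)(6)]
3090 = n/2 × [32 + 6n - 6]
6180 = n × [26 + 6n]
6n² + (26)n - 6180 = 0
Discriminant: Δ = (26)² - 4(6)(-6180) = 676 + 148320 = 148996
√Δ = 386
n = [-(26) + √Δ] / (2·6) = (-26 + 386) / 12 = 360 / 12 = 30
(The negative root is discarded since n must be a positive integer.)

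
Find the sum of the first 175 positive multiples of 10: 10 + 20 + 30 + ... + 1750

Factor out 10: = 10(1 + 2 + ... + 175) = 10 × n(n+1)/2
= 10 × 175×176/2
= 10 × 15400
= 154000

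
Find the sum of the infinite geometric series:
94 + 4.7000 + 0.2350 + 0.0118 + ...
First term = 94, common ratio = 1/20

For |r| < 1, S = a / (1 - r)
S = 94 / (1 - (1/20))
S = 94 / (19/20)
S = 1880/19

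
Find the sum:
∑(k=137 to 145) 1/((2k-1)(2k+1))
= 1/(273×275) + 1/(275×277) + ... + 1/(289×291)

Partial fractions: 1/((2k-1)(2k+1)) = (1/2)[1/(2k-1) - 1/(2k+1)]
The series telescopes:
= (1/2)[1/273 - 1/291]
= 1/8827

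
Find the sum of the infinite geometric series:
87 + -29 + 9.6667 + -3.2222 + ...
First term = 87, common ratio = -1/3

For |r| < 1, S = a / (1 - r)
S = 87 / (1 - (-1/3))
S = 87 / (4/3)
S = 261/4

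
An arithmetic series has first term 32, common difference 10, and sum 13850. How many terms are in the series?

Using S = n/2 × [2a + (n-1)d]
13850 = n/2 × [2(32) + (n-1)(10)]
13850 = n/2 × [64 + 10n - 10]
27700 = n × [54 + 10n]
10n² + (54)n - 27700 = 0
Discriminant: Δ = (54)² - 4(10)(-27700) = 2916 + 1108000 = 1110916
√Δ = 1054
n = [-(54) + √Δ] / (2·10) = (-54 + 1054) / 20 = 1000 / 20 = 50
(The negative root is discarded since n must be a positive integer.)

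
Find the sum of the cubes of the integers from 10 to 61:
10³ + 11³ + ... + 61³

Use ∑_{k=1}^{n} k³ = [n(n+1)/2]², then subtract the first 9 terms.
∑_{k=1}^{61} k³ = [61×62/2]² = 1891² = 3575881
∑_{k=1}^{9} k³ = [9×10/2]² = 45² = 2025
∑_{k=10}^{61} k³ = 3575881 - 2025 = 3573856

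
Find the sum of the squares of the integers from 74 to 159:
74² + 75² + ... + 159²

Use ∑_{k=1}^{n} k² = n(n+1)(2n+1)/6, then subtract the first 73 terms.
∑_{k=1}^{159} k² = 159×160×319/6 = 1352560
∑_{k=1}^{73} k² = 73×74×147/6 = 132349
∑_{k=74}^{159} k² = 1352560 - 132349 = 1220211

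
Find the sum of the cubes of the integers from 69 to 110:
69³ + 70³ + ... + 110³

Use ∑_{k=1}^{n} k³ = [n(n+1)/2]², then subtract the first 68 terms.
∑_{k=1}^{110} k³ = [110×111/2]² = 6105² = 37271025
∑_{k=1}^{68} k³ = [68×69/2]² = 2346² = 5503716
∑_{k=69}^{110} k³ = 37271025 - 5503716 = 31767309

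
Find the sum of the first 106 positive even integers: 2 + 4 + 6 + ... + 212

Sum of first n even numbers = n(n+1)
= 106×107
= 11342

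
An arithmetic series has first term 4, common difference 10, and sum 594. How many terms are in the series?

Using S = n/2 × [2a + (n-1)d]
594 = n/2 × [2(4) + (n-1)(10)]
594 = n/2 × [8 + 10n - 10]
1188 = n × [-2 + 10n]
10n² + (-2)n - 1188 = 0
Discriminant: Δ = (-2)² - 4(10)(-1188) = 4 + 47520 = 47524
√Δ = 218
n = [-(-2) + √Δ] / (2·10) = (2 + 218) / 20 = 220 / 20 = 11
(The negative root is discarded since n must be a positive integer.)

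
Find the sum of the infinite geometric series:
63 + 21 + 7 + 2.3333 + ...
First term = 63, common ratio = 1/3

For |r| < 1, S = a / (1 - r)
S = 63 / (1 - (1/3))
S = 63 / (2/3)
S = 189/2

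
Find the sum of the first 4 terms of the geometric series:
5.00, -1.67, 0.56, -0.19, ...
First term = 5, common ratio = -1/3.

Sₙ = a(1 - rⁿ) / (1 - r)
S_4 = 5(1 - (-1/3)^4) / (1 - (-1/3))
S_4 = 5(1 - (1/81)) / (4/3)
S_4 = 100/27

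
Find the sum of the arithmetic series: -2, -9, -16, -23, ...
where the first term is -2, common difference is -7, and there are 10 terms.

Sₙ = n/2 × (first + last)
Last term = a + (n-1)d = -2 + (10-1)×(-7) = -65
S_10 = 10/2 × (-2 + (-65))
S_10 = 10/2 × (-67) = -335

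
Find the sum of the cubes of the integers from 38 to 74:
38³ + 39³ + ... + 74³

Use ∑_{k=1}^{n} k³ = [n(n+1)/2]², then subtract the first 37 terms.
∑_{k=1}^{74} k³ = [74×75/2]² = 2775² = 7700625
∑_{k=1}^{37} k³ = [37×38/2]² = 703² = 494209
∑_{k=38}^{74} k³ = 7700625 - 494209 = 7206416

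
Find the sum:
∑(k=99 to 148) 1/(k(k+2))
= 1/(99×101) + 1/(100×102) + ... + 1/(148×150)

Partial fractions: 1/(k(k+2)) = (1/2)[1/k - 1/(k+2)]
Telescoping leaves the first two and last two terms:
= (1/2)[1/99 + 1/100 - 1/149 - 1/150]
= 9917/2950200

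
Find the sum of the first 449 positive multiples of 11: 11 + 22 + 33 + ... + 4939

Factor out 11: = 11(1 + 2 + ... + 449) = 11 × n(n+1)/2
= 11 × 449×450/2
= 11 × 101025
= 1111275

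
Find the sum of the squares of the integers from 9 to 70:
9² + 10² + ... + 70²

Use ∑_{k=1}^{n} k² = n(n+1)(2n+1)/6, then subtract the first 8 terms.
∑_{k=1}^{70} k² = 70×71×141/6 = 116795
∑_{k=1}^{8} k² = 8×9×17/6 = 204
∑_{k=9}^{70} k² = 116795 - 204 = 116591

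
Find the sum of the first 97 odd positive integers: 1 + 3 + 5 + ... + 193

Sum of first n odd numbers = n²
= 97²
= 9409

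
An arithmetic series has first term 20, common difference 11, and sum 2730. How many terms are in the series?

Using S = n/2 × [2a + (n-1)d]
2730 = n/2 × [2(20) + (n-1)(11)]
2730 = n/2 × [40 + 11n - 11]
5460 = n × [29 + 11n]
11n² + (29)n - 5460 = 0
Discriminant: Δ = (29)² - 4(11)(-5460) = 841 + 240240 = 241081
√Δ = 491
n = [-(29) + √Δ] / (2·11) = (-29 + 491) / 22 = 462 / 22 = 21
(The negative root is discarded since n must be a positive integer.)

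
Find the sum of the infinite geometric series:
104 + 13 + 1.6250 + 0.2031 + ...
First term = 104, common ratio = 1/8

For |r| < 1, S = a / (1 - r)
S = 104 / (1 - (1/8))
S = 104 / (7/8)
S = 832/7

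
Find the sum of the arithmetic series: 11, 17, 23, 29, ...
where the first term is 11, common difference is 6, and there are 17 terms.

Sₙ = n/2 × (first + last)
Last term = a + (n-1)d = 11 + (17-1)×6 = 107
S_17 = 17/2 × (11 + 107)
S_17 = 17/2 × 118 = 1003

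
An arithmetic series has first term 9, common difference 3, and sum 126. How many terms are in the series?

Using S = n/2 × [2a + (n-1)d]
126 = n/2 × [2(9) + (n-1)(3)]
126 = n/2 × [18 + 3n - 3]
252 = n × [15 + 3n]
3n² + (15)n - 252 = 0
Discriminant: Δ = (15)² - 4(3)(-252) = 225 + 3024 = 3249
√Δ = 57
n = [-(15) + √Δ] / (2·3) = (-15 + 57) / 6 = 42 / 6 = 7
(The negative root is discarded since n must be a positive integer.)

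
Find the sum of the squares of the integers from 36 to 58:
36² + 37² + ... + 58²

Use ∑_{k=1}^{n} k² = n(n+1)(2n+1)/6, then subtract the first 35 terms.
∑_{k=1}^{58} k² = 58×59×117/6 = 66729
∑_{k=1}^{35} k² = 35×36×71/6 = 14910
∑_{k=36}^{58} k² = 66729 - 14910 = 51819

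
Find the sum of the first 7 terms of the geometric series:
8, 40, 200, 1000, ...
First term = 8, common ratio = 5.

Sₙ = a(1 - rⁿ) / (1 - r)
S_7 = 8(1 - 5^7) / (1 - 5)
S_7 = 8(1 - 78125) / (-4)
S_7 = 156248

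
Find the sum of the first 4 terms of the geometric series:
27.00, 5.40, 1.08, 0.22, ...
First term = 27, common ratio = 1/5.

Sₙ = a(1 - rⁿ) / (1 - r)
S_4 = 27(1 - (1/5)^4) / (1 - (1/5))
S_4 = 27(1 - (1/625)) / (4/5)
S_4 = 4212/125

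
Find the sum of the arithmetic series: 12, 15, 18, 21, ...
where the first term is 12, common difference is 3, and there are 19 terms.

Sₙ = n/2 × (first + last)
Last term = a + (n-1)d = 12 + (19-1)×3 = 66
S_19 = 19/2 × (12 + 66)
S_19 = 19/2 × 78 = 741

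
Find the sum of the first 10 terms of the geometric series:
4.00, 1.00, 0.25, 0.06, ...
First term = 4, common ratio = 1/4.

Sₙ = a(1 - rⁿ) / (1 - r)
S_10 = 4(1 - (1/4)^10) / (1 - (1/4))
S_10 = 4(1 - (1/1048576)) / (3/4)
S_10 = 349525/65536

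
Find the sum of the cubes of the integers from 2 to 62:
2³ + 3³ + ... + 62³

Use ∑_{k=1}^{n} k³ = [n(n+1)/2]², then subtract the first 1 terms.
∑_{k=1}^{62} k³ = [62×63/2]² = 1953² = 3814209
∑_{k=1}^{1} k³ = [1×2/2]² = 1² = 1
∑_{k=2}^{62} k³ = 3814209 - 1 = 3814208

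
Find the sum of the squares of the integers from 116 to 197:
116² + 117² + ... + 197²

Use ∑_{k=1}^{n} k² = n(n+1)(2n+1)/6, then subtract the first 115 terms.
∑_{k=1}^{197} k² = 197×198×395/6 = 2567895
∑_{k=1}^{115} k² = 115×116×231/6 = 513590
∑_{k=116}^{197} k² = 2567895 - 513590 = 2054305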